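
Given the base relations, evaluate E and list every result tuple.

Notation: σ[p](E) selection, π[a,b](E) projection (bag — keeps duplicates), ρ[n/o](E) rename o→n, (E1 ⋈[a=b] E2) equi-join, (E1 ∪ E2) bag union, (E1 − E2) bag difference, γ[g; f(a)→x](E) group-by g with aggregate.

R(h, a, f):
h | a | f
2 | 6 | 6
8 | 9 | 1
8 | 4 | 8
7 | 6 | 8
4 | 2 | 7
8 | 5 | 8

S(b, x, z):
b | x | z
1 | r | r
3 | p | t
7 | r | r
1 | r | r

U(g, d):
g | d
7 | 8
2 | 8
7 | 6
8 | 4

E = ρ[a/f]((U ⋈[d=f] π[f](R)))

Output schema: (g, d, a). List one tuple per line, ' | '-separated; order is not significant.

Subexpression sizes:
  U → 4
  R → 6
  π[f](R) → 6
  (U ⋈[d=f] π[f](R)) → 7
  ρ[a/f]((U ⋈[d=f] π[f](R))) → 7

== RESULT ==
g | d | a
2 | 8 | 8
2 | 8 | 8
2 | 8 | 8
7 | 6 | 6
7 | 8 | 8
7 | 8 | 8
7 | 8 | 8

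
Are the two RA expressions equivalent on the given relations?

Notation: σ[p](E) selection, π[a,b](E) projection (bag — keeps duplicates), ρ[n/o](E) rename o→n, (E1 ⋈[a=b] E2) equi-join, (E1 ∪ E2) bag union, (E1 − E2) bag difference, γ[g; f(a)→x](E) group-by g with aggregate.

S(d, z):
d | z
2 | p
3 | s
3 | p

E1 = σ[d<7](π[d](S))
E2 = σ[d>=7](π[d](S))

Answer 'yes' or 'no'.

E1 per-node cardinality:
  S → 3
  π[d](S) → 3
  σ[d<7](π[d](S)) → 3
E2 per-node cardinality:
  S → 3
  π[d](S) → 3
  σ[d>=7](π[d](S)) → 0

E1 result:
d
2
3
3
E2 result:
d
(0 rows)
Witness: (2,) appears 1× in E1 but 0× in E2.

no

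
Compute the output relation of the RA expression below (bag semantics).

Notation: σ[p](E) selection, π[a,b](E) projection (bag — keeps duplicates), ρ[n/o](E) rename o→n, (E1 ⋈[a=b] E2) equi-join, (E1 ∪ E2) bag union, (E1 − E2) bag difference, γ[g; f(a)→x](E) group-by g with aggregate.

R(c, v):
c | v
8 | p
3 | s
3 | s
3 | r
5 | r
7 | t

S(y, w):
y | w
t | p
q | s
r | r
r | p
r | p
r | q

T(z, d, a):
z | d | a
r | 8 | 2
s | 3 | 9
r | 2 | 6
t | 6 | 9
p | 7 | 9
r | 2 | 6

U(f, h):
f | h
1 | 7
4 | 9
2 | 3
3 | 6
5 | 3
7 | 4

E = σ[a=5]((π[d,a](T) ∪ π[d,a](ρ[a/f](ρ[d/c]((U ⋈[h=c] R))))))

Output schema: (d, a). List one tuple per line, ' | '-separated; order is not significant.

Per-node cardinality:
  T → 6
  π[d,a](T) → 6
  U → 6
  R → 6
  (U ⋈[h=c] R) → 7
  ρ[d/c]((U ⋈[h=c] R)) → 7
  ρ[a/f](ρ[d/c]((U ⋈[h=c] R))) → 7
  π[d,a](ρ[a/f](ρ[d/c]((U ⋈[h=c] R)))) → 7
  (π[d,a](T) ∪ π[d,a](ρ[a/f](ρ[d/c]((U ⋈[h=c] R))))) → 13
  σ[a=5]((π[d,a](T) ∪ π[d,a](ρ[a/f](ρ[d/c]((U ⋈[h=c] R)))))) → 3

== RESULT ==
d | a
3 | 5
3 | 5
3 | 5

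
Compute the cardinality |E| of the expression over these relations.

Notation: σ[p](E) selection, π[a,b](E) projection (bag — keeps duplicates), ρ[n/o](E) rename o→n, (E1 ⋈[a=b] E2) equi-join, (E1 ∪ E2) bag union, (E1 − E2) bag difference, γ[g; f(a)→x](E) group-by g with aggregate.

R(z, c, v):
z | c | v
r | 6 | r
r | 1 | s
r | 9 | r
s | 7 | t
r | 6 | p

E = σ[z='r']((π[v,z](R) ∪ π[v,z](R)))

Subexpression sizes:
  R → 5
  π[v,z](R) → 5
  R → 5
  π[v,z](R) → 5
  (π[v,z](R) ∪ π[v,z](R)) → 10
  σ[z='r']((π[v,z](R) ∪ π[v,z](R))) → 8

|E| = 8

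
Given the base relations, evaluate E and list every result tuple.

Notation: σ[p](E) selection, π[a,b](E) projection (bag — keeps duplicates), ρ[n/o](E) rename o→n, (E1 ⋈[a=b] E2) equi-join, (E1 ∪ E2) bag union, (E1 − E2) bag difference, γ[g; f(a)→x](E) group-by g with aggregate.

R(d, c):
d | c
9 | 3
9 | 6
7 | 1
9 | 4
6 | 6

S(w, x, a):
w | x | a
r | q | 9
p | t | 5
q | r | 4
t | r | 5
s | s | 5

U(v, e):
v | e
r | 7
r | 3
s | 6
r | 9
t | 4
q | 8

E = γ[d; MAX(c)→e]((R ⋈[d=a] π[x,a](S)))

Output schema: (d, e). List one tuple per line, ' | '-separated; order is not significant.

Subexpression sizes:
  R → 5
  S → 5
  π[x,a](S) → 5
  (R ⋈[d=a] π[x,a](S)) → 3
  γ[d; MAX(c)→e]((R ⋈[d=a] π[x,a](S))) → 1

== RESULT ==
d | e
9 | 6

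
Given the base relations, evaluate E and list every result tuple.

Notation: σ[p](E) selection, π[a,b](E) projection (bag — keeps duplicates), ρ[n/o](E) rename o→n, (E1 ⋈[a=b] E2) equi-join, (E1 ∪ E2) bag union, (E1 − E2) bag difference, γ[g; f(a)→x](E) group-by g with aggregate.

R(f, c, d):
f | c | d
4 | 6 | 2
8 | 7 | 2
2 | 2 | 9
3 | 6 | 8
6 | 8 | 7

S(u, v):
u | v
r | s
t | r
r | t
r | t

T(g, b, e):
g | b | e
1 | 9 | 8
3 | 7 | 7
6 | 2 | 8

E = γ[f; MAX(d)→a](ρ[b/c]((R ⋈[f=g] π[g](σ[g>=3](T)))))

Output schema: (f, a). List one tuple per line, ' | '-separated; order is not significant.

Subexpression sizes:
  R → 5
  T → 3
  σ[g>=3](T) → 2
  π[g](σ[g>=3](T)) → 2
  (R ⋈[f=g] π[g](σ[g>=3](T))) → 2
  ρ[b/c]((R ⋈[f=g] π[g](σ[g>=3](T)))) → 2
  γ[f; MAX(d)→a](ρ[b/c]((R ⋈[f=g] π[g](σ[g>=3](T))))) → 2

== RESULT ==
f | a
3 | 8
6 | 7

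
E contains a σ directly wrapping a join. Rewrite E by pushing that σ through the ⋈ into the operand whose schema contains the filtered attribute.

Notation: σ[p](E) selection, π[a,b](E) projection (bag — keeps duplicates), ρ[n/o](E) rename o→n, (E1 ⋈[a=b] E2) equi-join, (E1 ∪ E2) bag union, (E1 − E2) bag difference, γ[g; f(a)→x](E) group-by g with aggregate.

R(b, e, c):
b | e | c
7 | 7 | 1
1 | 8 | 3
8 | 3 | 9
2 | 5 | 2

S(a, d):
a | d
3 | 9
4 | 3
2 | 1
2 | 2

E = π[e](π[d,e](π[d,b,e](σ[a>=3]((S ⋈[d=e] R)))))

σ filters on a, owned by the left side.
E' = π[e](π[d,e](π[d,b,e]((σ[a>=3](S) ⋈[d=e] R))))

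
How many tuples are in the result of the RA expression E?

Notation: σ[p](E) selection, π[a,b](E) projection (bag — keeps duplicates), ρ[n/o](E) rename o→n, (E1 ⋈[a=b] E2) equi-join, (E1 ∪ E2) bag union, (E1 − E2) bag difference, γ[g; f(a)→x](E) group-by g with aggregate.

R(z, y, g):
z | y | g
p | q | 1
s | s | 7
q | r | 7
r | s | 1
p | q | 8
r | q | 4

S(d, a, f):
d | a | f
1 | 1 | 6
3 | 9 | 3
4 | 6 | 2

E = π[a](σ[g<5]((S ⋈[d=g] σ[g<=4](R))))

Subexpression sizes:
  S → 3
  R → 6
  σ[g<=4](R) → 3
  (S ⋈[d=g] σ[g<=4](R)) → 3
  σ[g<5]((S ⋈[d=g] σ[g<=4](R))) → 3
  π[a](σ[g<5]((S ⋈[d=g] σ[g<=4](R)))) → 3

|E| = 3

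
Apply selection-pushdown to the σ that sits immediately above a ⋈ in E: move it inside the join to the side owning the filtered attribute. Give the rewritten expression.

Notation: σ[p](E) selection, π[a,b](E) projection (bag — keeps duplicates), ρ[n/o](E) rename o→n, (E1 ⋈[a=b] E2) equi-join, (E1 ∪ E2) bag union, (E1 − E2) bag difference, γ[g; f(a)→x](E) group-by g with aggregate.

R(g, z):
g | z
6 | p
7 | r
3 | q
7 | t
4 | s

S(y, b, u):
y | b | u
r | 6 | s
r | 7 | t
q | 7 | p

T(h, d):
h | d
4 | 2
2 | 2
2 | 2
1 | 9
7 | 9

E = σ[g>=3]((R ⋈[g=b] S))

σ filters on g, owned by the left side.
E' = (σ[g>=3](R) ⋈[g=b] S)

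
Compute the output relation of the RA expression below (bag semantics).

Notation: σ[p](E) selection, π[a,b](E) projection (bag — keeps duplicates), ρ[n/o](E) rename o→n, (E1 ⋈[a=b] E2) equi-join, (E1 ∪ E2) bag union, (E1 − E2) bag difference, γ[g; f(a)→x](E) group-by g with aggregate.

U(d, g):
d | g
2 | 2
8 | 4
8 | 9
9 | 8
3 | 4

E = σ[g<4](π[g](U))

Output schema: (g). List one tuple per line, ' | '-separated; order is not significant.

Stepwise |·|:
  U → 5
  π[g](U) → 5
  σ[g<4](π[g](U)) → 1

== RESULT ==
g
2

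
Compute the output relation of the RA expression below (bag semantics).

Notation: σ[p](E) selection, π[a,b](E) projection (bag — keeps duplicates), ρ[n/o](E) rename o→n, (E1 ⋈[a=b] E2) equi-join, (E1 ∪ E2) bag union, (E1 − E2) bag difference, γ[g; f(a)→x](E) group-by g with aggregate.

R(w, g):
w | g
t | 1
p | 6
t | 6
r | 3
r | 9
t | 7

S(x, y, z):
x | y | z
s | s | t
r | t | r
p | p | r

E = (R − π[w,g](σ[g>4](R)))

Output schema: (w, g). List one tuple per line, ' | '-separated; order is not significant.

Per-node cardinality:
  R → 6
  R → 6
  σ[g>4](R) → 4
  π[w,g](σ[g>4](R)) → 4
  (R − π[w,g](σ[g>4](R))) → 2

== RESULT ==
w | g
r | 3
t | 1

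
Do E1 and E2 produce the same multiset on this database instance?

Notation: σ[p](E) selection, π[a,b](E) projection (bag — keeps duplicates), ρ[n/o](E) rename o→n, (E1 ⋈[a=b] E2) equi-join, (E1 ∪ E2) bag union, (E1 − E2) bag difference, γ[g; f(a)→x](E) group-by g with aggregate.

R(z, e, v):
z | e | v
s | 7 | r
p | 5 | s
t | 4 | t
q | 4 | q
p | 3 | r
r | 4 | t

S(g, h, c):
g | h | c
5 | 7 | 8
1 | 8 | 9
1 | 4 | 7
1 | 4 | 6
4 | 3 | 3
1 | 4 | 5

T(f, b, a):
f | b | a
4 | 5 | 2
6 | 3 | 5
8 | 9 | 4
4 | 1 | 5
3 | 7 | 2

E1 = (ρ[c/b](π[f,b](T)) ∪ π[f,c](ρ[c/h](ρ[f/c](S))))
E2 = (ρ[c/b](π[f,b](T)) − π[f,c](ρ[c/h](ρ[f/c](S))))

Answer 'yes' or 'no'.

E1 subexpression sizes:
  T → 5
  π[f,b](T) → 5
  ρ[c/b](π[f,b](T)) → 5
  S → 6
  ρ[f/c](S) → 6
  ρ[c/h](ρ[f/c](S)) → 6
  π[f,c](ρ[c/h](ρ[f/c](S))) → 6
  (ρ[c/b](π[f,b](T)) ∪ π[f,c](ρ[c/h](ρ[f/c](S)))) → 11
E2 subexpression sizes:
  T → 5
  π[f,b](T) → 5
  ρ[c/b](π[f,b](T)) → 5
  S → 6
  ρ[f/c](S) → 6
  ρ[c/h](ρ[f/c](S)) → 6
  π[f,c](ρ[c/h](ρ[f/c](S))) → 6
  (ρ[c/b](π[f,b](T)) − π[f,c](ρ[c/h](ρ[f/c](S)))) → 5

E1 result:
f | c
3 | 3
3 | 7
4 | 1
4 | 5
5 | 4
6 | 3
6 | 4
7 | 4
8 | 7
8 | 9
9 | 8
E2 result:
f | c
3 | 7
4 | 1
4 | 5
6 | 3
8 | 9
Witness: (7, 4) appears 1× in E1 but 0× in E2.

no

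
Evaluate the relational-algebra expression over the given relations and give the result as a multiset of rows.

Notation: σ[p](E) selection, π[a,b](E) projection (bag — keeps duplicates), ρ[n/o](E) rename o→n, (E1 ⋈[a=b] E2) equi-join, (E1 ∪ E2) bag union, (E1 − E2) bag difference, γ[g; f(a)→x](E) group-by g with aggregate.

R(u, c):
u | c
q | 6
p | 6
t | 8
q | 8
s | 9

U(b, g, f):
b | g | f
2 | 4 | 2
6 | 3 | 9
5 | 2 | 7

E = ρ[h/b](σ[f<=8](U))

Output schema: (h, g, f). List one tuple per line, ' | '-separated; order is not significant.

Subexpression sizes:
  U → 3
  σ[f<=8](U) → 2
  ρ[h/b](σ[f<=8](U)) → 2

== RESULT ==
h | g | f
2 | 4 | 2
5 | 2 | 7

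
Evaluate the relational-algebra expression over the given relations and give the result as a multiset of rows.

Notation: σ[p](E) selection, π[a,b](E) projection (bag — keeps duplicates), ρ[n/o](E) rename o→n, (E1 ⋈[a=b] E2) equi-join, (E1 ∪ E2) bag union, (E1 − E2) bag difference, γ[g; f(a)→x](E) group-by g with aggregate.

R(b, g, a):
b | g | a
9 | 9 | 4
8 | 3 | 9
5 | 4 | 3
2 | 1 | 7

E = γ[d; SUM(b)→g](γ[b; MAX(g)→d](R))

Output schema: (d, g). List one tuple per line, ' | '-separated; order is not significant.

Row counts bottom-up:
  R → 4
  γ[b; MAX(g)→d](R) → 4
  γ[d; SUM(b)→g](γ[b; MAX(g)→d](R)) → 4

== RESULT ==
d | g
1 | 2
3 | 8
4 | 5
9 | 9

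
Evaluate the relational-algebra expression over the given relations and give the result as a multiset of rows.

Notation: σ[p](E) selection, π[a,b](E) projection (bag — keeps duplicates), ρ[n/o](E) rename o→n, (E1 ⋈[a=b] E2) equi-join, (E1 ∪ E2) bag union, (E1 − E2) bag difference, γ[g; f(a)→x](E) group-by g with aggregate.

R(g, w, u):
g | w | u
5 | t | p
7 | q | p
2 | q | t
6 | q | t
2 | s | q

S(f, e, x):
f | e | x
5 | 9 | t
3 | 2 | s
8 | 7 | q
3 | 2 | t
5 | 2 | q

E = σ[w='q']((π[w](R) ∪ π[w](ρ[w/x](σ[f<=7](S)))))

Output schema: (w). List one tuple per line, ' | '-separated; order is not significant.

Subexpression sizes:
  R → 5
  π[w](R) → 5
  S → 5
  σ[f<=7](S) → 4
  ρ[w/x](σ[f<=7](S)) → 4
  π[w](ρ[w/x](σ[f<=7](S))) → 4
  (π[w](R) ∪ π[w](ρ[w/x](σ[f<=7](S)))) → 9
  σ[w='q']((π[w](R) ∪ π[w](ρ[w/x](σ[f<=7](S))))) → 4

== RESULT ==
w
q
q
q
q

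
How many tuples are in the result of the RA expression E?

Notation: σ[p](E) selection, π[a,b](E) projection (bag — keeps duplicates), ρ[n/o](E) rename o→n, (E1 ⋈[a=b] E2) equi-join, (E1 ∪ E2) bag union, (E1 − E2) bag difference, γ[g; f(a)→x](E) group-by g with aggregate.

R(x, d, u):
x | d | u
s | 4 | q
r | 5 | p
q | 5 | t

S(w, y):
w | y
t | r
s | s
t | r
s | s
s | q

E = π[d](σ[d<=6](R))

Subexpression sizes:
  R → 3
  σ[d<=6](R) → 3
  π[d](σ[d<=6](R)) → 3

|E| = 3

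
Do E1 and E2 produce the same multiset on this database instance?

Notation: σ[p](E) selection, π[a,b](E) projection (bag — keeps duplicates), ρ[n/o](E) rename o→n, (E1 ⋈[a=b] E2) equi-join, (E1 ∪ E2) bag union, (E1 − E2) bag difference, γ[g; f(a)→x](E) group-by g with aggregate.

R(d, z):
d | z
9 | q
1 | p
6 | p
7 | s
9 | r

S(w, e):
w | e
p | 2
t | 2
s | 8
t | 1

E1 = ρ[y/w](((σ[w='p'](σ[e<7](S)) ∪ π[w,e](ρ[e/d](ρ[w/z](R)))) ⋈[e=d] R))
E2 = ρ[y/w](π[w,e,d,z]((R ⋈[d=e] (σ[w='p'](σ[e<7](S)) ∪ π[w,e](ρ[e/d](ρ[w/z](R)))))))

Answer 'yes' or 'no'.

E1 stepwise |·|:
  S → 4
  σ[e<7](S) → 3
  σ[w='p'](σ[e<7](S)) → 1
  R → 5
  ρ[w/z](R) → 5
  ρ[e/d](ρ[w/z](R)) → 5
  π[w,e](ρ[e/d](ρ[w/z](R))) → 5
  (σ[w='p'](σ[e<7](S)) ∪ π[w,e](ρ[e/d](ρ[w/z](R)))) → 6
  R → 5
  ((σ[w='p'](σ[e<7](S)) ∪ π[w,e](ρ[e/d](ρ[w/z](R)))) ⋈[e=d] R) → 7
  ρ[y/w](((σ[w='p'](σ[e<7](S)) ∪ π[w,e](ρ[e/d](ρ[w/z](R)))) ⋈[e=d] R)) → 7
E2 stepwise |·|:
  R → 5
  S → 4
  σ[e<7](S) → 3
  σ[w='p'](σ[e<7](S)) → 1
  R → 5
  ρ[w/z](R) → 5
  ρ[e/d](ρ[w/z](R)) → 5
  π[w,e](ρ[e/d](ρ[w/z](R))) → 5
  (σ[w='p'](σ[e<7](S)) ∪ π[w,e](ρ[e/d](ρ[w/z](R)))) → 6
  (R ⋈[d=e] (σ[w='p'](σ[e<7](S)) ∪ π[w,e](ρ[e/d](ρ[w/z](R))))) → 7
  π[w,e,d,z]((R ⋈[d=e] (σ[w='p'](σ[e<7](S)) ∪ π[w,e](ρ[e/d](ρ[w/z](R)))))) → 7
  ρ[y/w](π[w,e,d,z]((R ⋈[d=e] (σ[w='p'](σ[e<7](S)) ∪ π[w,e](ρ[e/d](ρ[w/z](R))))))) → 7

E1 and E2 produce the same multiset:
y | e | d | z
p | 1 | 1 | p
p | 6 | 6 | p
q | 9 | 9 | q
q | 9 | 9 | r
r | 9 | 9 | q
r | 9 | 9 | r
s | 7 | 7 | s

yes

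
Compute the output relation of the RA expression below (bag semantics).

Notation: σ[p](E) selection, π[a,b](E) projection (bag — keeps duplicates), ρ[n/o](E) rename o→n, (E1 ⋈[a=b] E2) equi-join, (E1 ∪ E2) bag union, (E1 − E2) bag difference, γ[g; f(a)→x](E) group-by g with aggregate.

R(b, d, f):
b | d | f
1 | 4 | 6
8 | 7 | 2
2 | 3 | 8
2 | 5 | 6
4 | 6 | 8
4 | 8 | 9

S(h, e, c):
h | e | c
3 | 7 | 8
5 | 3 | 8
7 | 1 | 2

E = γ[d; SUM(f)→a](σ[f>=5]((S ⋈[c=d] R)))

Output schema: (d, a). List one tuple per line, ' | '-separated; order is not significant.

Row counts bottom-up:
  S → 3
  R → 6
  (S ⋈[c=d] R) → 2
  σ[f>=5]((S ⋈[c=d] R)) → 2
  γ[d; SUM(f)→a](σ[f>=5]((S ⋈[c=d] R))) → 1

== RESULT ==
d | a
8 | 18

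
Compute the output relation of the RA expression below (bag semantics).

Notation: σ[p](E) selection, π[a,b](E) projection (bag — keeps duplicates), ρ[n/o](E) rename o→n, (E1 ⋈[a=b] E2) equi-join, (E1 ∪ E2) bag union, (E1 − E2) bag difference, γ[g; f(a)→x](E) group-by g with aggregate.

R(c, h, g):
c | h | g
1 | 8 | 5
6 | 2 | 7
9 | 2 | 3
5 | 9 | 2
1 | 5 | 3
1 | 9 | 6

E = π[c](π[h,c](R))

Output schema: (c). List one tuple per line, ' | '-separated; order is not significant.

Row counts bottom-up:
  R → 6
  π[h,c](R) → 6
  π[c](π[h,c](R)) → 6

== RESULT ==
c
1
1
1
5
6
9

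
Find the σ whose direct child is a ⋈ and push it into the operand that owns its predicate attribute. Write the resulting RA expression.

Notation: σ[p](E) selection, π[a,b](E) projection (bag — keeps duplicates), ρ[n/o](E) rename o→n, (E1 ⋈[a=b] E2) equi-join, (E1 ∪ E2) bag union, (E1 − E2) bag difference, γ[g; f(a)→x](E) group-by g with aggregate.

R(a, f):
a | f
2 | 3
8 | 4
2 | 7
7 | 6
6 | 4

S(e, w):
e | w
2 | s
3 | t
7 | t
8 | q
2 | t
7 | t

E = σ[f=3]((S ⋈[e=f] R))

σ filters on f, owned by the right side.
E' = (S ⋈[e=f] σ[f=3](R))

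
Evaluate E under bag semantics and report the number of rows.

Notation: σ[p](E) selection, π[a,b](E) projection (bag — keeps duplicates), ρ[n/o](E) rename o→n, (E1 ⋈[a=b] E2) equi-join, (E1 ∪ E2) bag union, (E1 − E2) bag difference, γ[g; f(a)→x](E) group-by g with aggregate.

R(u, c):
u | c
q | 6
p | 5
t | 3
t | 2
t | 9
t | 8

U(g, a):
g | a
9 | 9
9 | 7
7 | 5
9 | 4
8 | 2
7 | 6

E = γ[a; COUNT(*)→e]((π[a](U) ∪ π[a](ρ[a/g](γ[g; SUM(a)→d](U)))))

Stepwise |·|:
  U → 6
  π[a](U) → 6
  U → 6
  γ[g; SUM(a)→d](U) → 3
  ρ[a/g](γ[g; SUM(a)→d](U)) → 3
  π[a](ρ[a/g](γ[g; SUM(a)→d](U))) → 3
  (π[a](U) ∪ π[a](ρ[a/g](γ[g; SUM(a)→d](U)))) → 9
  γ[a; COUNT(*)→e]((π[a](U) ∪ π[a](ρ[a/g](γ[g; SUM(a)→d](U))))) → 7

|E| = 7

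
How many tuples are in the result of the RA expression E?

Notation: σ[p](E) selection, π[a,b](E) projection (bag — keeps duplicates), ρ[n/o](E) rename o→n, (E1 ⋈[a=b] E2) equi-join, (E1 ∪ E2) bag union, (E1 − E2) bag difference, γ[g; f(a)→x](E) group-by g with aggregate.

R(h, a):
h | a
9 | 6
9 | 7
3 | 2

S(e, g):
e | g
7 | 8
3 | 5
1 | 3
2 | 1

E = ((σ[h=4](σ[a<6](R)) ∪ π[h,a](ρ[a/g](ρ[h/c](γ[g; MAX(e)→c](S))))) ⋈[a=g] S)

Row counts bottom-up:
  R → 3
  σ[a<6](R) → 1
  σ[h=4](σ[a<6](R)) → 0
  S → 4
  γ[g; MAX(e)→c](S) → 4
  ρ[h/c](γ[g; MAX(e)→c](S)) → 4
  ρ[a/g](ρ[h/c](γ[g; MAX(e)→c](S))) → 4
  π[h,a](ρ[a/g](ρ[h/c](γ[g; MAX(e)→c](S)))) → 4
  (σ[h=4](σ[a<6](R)) ∪ π[h,a](ρ[a/g](ρ[h/c](γ[g; MAX(e)→c](S))))) → 4
  S → 4
  ((σ[h=4](σ[a<6](R)) ∪ π[h,a](ρ[a/g](ρ[h/c](γ[g; MAX(e)→c](S))))) ⋈[a=g] S) → 4

|E| = 4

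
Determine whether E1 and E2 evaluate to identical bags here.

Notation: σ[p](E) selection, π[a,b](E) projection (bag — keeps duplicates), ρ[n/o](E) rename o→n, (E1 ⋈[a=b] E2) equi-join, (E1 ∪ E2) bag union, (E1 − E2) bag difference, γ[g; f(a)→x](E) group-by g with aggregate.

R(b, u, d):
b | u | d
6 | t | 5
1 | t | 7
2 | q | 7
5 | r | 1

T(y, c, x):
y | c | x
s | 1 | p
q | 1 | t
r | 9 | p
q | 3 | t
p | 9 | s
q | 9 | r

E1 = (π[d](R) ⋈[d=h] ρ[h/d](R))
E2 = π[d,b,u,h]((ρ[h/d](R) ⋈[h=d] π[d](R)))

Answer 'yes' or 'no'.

E1 subexpression sizes:
  R → 4
  π[d](R) → 4
  R → 4
  ρ[h/d](R) → 4
  (π[d](R) ⋈[d=h] ρ[h/d](R)) → 6
E2 subexpression sizes:
  R → 4
  ρ[h/d](R) → 4
  R → 4
  π[d](R) → 4
  (ρ[h/d](R) ⋈[h=d] π[d](R)) → 6
  π[d,b,u,h]((ρ[h/d](R) ⋈[h=d] π[d](R))) → 6

E1 and E2 produce the same multiset:
d | b | u | h
1 | 5 | r | 1
5 | 6 | t | 5
7 | 1 | t | 7
7 | 1 | t | 7
7 | 2 | q | 7
7 | 2 | q | 7

yes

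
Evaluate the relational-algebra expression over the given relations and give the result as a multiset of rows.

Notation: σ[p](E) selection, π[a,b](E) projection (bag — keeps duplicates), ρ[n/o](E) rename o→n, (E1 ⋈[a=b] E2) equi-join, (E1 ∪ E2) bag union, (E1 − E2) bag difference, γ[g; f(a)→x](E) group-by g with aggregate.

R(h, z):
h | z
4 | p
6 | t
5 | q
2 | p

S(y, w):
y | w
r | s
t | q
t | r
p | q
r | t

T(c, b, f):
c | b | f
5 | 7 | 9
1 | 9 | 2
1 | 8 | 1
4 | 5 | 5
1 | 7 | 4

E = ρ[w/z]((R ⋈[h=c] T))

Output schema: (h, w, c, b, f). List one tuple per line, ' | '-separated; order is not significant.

Per-node cardinality:
  R → 4
  T → 5
  (R ⋈[h=c] T) → 2
  ρ[w/z]((R ⋈[h=c] T)) → 2

== RESULT ==
h | w | c | b | f
4 | p | 4 | 5 | 5
5 | q | 5 | 7 | 9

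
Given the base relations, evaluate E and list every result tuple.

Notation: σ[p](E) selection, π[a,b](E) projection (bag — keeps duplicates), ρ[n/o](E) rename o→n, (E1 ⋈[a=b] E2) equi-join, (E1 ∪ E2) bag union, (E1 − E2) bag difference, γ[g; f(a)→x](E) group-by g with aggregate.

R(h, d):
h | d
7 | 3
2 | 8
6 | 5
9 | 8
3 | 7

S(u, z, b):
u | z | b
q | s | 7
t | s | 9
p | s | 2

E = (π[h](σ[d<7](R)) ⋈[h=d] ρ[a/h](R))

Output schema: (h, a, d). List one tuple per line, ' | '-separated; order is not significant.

Row counts bottom-up:
  R → 5
  σ[d<7](R) → 2
  π[h](σ[d<7](R)) → 2
  R → 5
  ρ[a/h](R) → 5
  (π[h](σ[d<7](R)) ⋈[h=d] ρ[a/h](R)) → 1

== RESULT ==
h | a | d
7 | 3 | 7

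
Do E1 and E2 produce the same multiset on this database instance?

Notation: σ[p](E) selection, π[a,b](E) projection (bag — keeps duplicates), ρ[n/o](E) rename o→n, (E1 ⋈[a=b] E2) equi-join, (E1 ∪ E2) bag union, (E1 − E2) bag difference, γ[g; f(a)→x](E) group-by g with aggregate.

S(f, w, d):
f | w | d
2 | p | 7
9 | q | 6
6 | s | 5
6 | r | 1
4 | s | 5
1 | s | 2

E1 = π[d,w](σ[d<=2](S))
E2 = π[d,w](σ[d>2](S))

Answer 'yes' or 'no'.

E1 subexpression sizes:
  S → 6
  σ[d<=2](S) → 2
  π[d,w](σ[d<=2](S)) → 2
E2 subexpression sizes:
  S → 6
  σ[d>2](S) → 4
  π[d,w](σ[d>2](S)) → 4

E1 result:
d | w
1 | r
2 | s
E2 result:
d | w
5 | s
5 | s
6 | q
7 | p
Witness: (5, 's') appears 0× in E1 but 2× in E2.

no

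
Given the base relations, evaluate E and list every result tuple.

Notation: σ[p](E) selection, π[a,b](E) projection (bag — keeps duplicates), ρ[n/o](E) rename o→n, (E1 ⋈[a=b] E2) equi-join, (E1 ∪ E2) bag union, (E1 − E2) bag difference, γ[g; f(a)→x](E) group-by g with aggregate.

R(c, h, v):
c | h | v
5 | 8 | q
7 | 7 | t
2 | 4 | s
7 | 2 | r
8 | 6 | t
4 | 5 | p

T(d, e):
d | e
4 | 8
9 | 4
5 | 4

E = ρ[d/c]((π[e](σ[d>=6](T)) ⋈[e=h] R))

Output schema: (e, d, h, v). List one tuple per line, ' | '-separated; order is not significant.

Row counts bottom-up:
  T → 3
  σ[d>=6](T) → 1
  π[e](σ[d>=6](T)) → 1
  R → 6
  (π[e](σ[d>=6](T)) ⋈[e=h] R) → 1
  ρ[d/c]((π[e](σ[d>=6](T)) ⋈[e=h] R)) → 1

== RESULT ==
e | d | h | v
4 | 2 | 4 | s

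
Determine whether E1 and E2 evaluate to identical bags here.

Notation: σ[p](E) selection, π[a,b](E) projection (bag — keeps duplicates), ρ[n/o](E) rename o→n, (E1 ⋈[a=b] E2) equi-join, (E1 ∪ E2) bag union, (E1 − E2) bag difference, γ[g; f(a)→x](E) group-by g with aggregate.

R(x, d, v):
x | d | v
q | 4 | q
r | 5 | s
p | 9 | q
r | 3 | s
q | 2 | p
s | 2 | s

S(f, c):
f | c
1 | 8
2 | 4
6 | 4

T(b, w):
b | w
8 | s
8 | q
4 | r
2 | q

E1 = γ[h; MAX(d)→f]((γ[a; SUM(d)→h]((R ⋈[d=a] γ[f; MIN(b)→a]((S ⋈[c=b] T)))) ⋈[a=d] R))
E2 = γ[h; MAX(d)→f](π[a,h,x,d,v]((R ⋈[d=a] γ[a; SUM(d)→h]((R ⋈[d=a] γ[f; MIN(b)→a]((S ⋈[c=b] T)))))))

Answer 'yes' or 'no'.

E1 subexpression sizes:
  R → 6
  S → 3
  T → 4
  (S ⋈[c=b] T) → 4
  γ[f; MIN(b)→a]((S ⋈[c=b] T)) → 3
  (R ⋈[d=a] γ[f; MIN(b)→a]((S ⋈[c=b] T))) → 2
  γ[a; SUM(d)→h]((R ⋈[d=a] γ[f; MIN(b)→a]((S ⋈[c=b] T)))) → 1
  R → 6
  (γ[a; SUM(d)→h]((R ⋈[d=a] γ[f; MIN(b)→a]((S ⋈[c=b] T)))) ⋈[a=d] R) → 1
  γ[h; MAX(d)→f]((γ[a; SUM(d)→h]((R ⋈[d=a] γ[f; MIN(b)→a]((S ⋈[c=b] T)))) ⋈[a=d] R)) → 1
E2 subexpression sizes:
  R → 6
  R → 6
  S → 3
  T → 4
  (S ⋈[c=b] T) → 4
  γ[f; MIN(b)→a]((S ⋈[c=b] T)) → 3
  (R ⋈[d=a] γ[f; MIN(b)→a]((S ⋈[c=b] T))) → 2
  γ[a; SUM(d)→h]((R ⋈[d=a] γ[f; MIN(b)→a]((S ⋈[c=b] T)))) → 1
  (R ⋈[d=a] γ[a; SUM(d)→h]((R ⋈[d=a] γ[f; MIN(b)→a]((S ⋈[c=b] T))))) → 1
  π[a,h,x,d,v]((R ⋈[d=a] γ[a; SUM(d)→h]((R ⋈[d=a] γ[f; MIN(b)→a]((S ⋈[c=b] T)))))) → 1
  γ[h; MAX(d)→f](π[a,h,x,d,v]((R ⋈[d=a] γ[a; SUM(d)→h]((R ⋈[d=a] γ[f; MIN(b)→a]((S ⋈[c=b] T))))))) → 1

E1 and E2 produce the same multiset:
h | f
8 | 4

yes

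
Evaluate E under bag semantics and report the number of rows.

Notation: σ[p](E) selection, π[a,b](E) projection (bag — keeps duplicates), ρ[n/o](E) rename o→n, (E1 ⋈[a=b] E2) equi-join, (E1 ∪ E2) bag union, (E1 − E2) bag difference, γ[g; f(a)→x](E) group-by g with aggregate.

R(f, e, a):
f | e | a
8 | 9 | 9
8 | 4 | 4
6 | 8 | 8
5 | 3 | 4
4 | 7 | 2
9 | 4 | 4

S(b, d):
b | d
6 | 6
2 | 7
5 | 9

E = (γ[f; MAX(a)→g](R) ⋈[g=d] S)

Subexpression sizes:
  R → 6
  γ[f; MAX(a)→g](R) → 5
  S → 3
  (γ[f; MAX(a)→g](R) ⋈[g=d] S) → 1

|E| = 1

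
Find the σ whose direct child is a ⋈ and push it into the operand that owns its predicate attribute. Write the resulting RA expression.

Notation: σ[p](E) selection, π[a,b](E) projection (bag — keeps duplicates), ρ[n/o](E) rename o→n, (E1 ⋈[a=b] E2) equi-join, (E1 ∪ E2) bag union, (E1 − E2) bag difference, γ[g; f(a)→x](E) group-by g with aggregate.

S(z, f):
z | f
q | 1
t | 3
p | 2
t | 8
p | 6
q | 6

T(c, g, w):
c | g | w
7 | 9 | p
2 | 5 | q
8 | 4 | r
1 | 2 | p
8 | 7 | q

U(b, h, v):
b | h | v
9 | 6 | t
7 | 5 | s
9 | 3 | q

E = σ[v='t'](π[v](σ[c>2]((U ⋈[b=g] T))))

σ filters on c, owned by the right side.
E' = σ[v='t'](π[v]((U ⋈[b=g] σ[c>2](T))))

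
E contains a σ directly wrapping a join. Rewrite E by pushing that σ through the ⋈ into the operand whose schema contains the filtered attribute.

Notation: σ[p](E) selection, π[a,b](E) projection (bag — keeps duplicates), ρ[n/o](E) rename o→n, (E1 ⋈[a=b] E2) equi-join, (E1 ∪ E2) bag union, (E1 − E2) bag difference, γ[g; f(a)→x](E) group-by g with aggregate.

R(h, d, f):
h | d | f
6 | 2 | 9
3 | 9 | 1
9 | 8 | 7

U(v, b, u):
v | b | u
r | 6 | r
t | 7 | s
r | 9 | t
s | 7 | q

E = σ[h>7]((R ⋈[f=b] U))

σ filters on h, owned by the left side.
E' = (σ[h>7](R) ⋈[f=b] U)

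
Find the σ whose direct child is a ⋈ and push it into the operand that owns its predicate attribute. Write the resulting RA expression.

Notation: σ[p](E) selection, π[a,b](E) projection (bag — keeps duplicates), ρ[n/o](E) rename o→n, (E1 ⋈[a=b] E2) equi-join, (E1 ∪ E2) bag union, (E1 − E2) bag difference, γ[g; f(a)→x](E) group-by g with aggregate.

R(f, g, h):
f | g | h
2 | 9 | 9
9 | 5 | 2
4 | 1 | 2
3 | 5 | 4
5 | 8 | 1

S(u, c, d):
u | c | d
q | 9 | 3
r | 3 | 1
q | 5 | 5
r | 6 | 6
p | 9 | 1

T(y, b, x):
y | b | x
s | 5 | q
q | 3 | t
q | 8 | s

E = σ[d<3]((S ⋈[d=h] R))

σ filters on d, owned by the left side.
E' = (σ[d<3](S) ⋈[d=h] R)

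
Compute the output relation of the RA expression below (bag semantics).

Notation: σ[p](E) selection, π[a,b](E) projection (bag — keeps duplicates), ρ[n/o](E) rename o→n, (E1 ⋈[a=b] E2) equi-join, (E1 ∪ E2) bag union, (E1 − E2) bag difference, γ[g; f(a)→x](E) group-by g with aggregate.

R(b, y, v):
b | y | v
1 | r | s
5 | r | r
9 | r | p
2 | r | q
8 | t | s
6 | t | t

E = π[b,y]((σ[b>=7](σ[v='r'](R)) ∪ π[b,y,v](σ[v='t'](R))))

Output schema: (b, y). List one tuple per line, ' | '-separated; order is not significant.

Row counts bottom-up:
  R → 6
  σ[v='r'](R) → 1
  σ[b>=7](σ[v='r'](R)) → 0
  R → 6
  σ[v='t'](R) → 1
  π[b,y,v](σ[v='t'](R)) → 1
  (σ[b>=7](σ[v='r'](R)) ∪ π[b,y,v](σ[v='t'](R))) → 1
  π[b,y]((σ[b>=7](σ[v='r'](R)) ∪ π[b,y,v](σ[v='t'](R)))) → 1

== RESULT ==
b | y
6 | t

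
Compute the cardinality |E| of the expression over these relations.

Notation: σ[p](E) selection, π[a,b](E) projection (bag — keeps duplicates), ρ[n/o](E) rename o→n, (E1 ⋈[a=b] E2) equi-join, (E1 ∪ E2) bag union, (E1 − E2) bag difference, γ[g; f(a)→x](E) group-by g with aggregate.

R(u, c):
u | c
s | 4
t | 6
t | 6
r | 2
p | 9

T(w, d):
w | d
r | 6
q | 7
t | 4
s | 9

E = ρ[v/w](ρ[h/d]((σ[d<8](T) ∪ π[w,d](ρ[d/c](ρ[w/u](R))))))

Stepwise |·|:
  T → 4
  σ[d<8](T) → 3
  R → 5
  ρ[w/u](R) → 5
  ρ[d/c](ρ[w/u](R)) → 5
  π[w,d](ρ[d/c](ρ[w/u](R))) → 5
  (σ[d<8](T) ∪ π[w,d](ρ[d/c](ρ[w/u](R)))) → 8
  ρ[h/d]((σ[d<8](T) ∪ π[w,d](ρ[d/c](ρ[w/u](R))))) → 8
  ρ[v/w](ρ[h/d]((σ[d<8](T) ∪ π[w,d](ρ[d/c](ρ[w/u](R)))))) → 8

|E| = 8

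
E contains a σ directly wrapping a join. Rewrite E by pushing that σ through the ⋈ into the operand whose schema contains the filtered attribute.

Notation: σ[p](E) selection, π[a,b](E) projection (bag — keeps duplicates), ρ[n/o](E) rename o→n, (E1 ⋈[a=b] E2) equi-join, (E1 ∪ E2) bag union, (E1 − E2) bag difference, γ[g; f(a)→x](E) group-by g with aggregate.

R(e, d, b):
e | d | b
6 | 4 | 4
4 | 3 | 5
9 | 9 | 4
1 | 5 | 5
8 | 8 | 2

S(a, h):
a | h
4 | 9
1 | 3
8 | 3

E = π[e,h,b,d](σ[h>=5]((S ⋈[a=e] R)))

σ filters on h, owned by the left side.
E' = π[e,h,b,d]((σ[h>=5](S) ⋈[a=e] R))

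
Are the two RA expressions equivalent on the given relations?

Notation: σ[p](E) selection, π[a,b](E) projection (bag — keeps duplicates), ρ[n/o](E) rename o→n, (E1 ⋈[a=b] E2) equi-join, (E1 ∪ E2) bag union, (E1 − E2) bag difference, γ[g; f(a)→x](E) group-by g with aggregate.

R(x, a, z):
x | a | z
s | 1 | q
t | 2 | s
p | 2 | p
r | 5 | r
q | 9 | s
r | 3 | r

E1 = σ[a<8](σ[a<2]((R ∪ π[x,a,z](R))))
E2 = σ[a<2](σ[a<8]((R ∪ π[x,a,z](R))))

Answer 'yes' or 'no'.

E1 stepwise |·|:
  R → 6
  R → 6
  π[x,a,z](R) → 6
  (R ∪ π[x,a,z](R)) → 12
  σ[a<2]((R ∪ π[x,a,z](R))) → 2
  σ[a<8](σ[a<2]((R ∪ π[x,a,z](R)))) → 2
E2 stepwise |·|:
  R → 6
  R → 6
  π[x,a,z](R) → 6
  (R ∪ π[x,a,z](R)) → 12
  σ[a<8]((R ∪ π[x,a,z](R))) → 10
  σ[a<2](σ[a<8]((R ∪ π[x,a,z](R)))) → 2

E1 and E2 produce the same multiset:
x | a | z
s | 1 | q
s | 1 | q

yes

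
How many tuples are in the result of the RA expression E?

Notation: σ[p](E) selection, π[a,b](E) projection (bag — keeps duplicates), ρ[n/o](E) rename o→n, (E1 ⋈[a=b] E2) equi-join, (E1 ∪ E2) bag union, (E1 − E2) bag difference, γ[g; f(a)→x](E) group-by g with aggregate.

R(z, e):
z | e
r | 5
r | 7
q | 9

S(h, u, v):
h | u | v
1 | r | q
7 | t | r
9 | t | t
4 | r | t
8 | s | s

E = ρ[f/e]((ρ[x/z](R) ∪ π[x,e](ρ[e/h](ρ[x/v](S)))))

Per-node cardinality:
  R → 3
  ρ[x/z](R) → 3
  S → 5
  ρ[x/v](S) → 5
  ρ[e/h](ρ[x/v](S)) → 5
  π[x,e](ρ[e/h](ρ[x/v](S))) → 5
  (ρ[x/z](R) ∪ π[x,e](ρ[e/h](ρ[x/v](S)))) → 8
  ρ[f/e]((ρ[x/z](R) ∪ π[x,e](ρ[e/h](ρ[x/v](S))))) → 8

|E| = 8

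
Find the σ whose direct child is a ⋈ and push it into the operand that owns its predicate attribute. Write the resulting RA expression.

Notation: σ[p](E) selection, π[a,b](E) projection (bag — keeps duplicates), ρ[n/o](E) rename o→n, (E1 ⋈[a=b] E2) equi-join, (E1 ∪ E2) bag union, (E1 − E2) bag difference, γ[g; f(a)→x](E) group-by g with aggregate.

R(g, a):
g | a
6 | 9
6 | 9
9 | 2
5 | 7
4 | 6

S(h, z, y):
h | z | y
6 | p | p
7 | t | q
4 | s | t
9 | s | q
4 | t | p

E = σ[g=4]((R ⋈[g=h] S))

σ filters on g, owned by the left side.
E' = (σ[g=4](R) ⋈[g=h] S)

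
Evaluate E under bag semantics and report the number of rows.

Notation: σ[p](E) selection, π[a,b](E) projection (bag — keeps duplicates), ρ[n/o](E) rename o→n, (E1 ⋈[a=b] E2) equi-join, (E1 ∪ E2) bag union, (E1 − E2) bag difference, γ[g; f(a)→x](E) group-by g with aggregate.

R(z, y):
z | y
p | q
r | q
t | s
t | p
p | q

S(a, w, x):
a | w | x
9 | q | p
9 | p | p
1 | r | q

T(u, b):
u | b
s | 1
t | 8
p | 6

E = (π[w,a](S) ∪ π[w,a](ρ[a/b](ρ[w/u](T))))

Stepwise |·|:
  S → 3
  π[w,a](S) → 3
  T → 3
  ρ[w/u](T) → 3
  ρ[a/b](ρ[w/u](T)) → 3
  π[w,a](ρ[a/b](ρ[w/u](T))) → 3
  (π[w,a](S) ∪ π[w,a](ρ[a/b](ρ[w/u](T)))) → 6

|E| = 6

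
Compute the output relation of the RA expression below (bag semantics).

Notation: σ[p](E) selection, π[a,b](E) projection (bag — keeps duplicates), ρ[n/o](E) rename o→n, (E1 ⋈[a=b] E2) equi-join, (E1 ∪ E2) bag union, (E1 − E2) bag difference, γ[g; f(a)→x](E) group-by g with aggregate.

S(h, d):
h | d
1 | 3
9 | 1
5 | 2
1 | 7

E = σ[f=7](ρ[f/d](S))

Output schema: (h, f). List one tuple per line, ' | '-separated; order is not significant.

Stepwise |·|:
  S → 4
  ρ[f/d](S) → 4
  σ[f=7](ρ[f/d](S)) → 1

== RESULT ==
h | f
1 | 7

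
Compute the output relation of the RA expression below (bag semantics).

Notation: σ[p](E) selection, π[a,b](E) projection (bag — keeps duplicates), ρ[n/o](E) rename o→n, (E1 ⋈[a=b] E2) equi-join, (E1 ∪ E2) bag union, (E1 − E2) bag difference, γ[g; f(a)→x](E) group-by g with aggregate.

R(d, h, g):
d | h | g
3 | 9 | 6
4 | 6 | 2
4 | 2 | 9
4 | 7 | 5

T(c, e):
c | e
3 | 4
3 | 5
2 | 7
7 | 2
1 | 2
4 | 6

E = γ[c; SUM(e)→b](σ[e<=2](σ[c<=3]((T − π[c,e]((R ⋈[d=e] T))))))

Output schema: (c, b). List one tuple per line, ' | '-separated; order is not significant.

Subexpression sizes:
  T → 6
  R → 4
  T → 6
  (R ⋈[d=e] T) → 3
  π[c,e]((R ⋈[d=e] T)) → 3
  (T − π[c,e]((R ⋈[d=e] T))) → 5
  σ[c<=3]((T − π[c,e]((R ⋈[d=e] T)))) → 3
  σ[e<=2](σ[c<=3]((T − π[c,e]((R ⋈[d=e] T))))) → 1
  γ[c; SUM(e)→b](σ[e<=2](σ[c<=3]((T − π[c,e]((R ⋈[d=e] T)))))) → 1

== RESULT ==
c | b
1 | 2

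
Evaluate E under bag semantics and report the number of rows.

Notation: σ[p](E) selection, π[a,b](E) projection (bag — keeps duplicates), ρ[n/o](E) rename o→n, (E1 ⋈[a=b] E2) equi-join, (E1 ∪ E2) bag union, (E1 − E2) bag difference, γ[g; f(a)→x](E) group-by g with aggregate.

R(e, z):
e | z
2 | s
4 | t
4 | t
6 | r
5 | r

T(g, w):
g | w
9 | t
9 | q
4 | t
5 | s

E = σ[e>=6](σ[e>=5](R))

Per-node cardinality:
  R → 5
  σ[e>=5](R) → 2
  σ[e>=6](σ[e>=5](R)) → 1

|E| = 1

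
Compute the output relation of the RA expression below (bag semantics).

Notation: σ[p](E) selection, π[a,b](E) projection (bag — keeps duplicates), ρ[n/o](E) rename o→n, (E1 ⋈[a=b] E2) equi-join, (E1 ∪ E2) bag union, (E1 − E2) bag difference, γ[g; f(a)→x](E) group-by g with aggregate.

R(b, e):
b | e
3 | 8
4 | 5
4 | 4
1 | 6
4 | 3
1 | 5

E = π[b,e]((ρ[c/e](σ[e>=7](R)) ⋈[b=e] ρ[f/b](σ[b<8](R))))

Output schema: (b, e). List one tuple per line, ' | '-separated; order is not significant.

Stepwise |·|:
  R → 6
  σ[e>=7](R) → 1
  ρ[c/e](σ[e>=7](R)) → 1
  R → 6
  σ[b<8](R) → 6
  ρ[f/b](σ[b<8](R)) → 6
  (ρ[c/e](σ[e>=7](R)) ⋈[b=e] ρ[f/b](σ[b<8](R))) → 1
  π[b,e]((ρ[c/e](σ[e>=7](R)) ⋈[b=e] ρ[f/b](σ[b<8](R)))) → 1

== RESULT ==
b | e
3 | 3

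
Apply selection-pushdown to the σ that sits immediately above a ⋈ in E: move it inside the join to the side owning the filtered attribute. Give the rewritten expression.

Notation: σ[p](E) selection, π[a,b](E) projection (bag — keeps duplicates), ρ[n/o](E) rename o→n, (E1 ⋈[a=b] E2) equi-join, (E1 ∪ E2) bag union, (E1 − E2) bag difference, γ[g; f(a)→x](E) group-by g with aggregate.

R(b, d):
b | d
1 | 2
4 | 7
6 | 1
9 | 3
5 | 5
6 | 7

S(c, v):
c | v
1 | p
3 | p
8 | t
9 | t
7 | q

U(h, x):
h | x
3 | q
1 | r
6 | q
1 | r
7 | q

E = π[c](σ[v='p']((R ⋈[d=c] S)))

σ filters on v, owned by the right side.
E' = π[c]((R ⋈[d=c] σ[v='p'](S)))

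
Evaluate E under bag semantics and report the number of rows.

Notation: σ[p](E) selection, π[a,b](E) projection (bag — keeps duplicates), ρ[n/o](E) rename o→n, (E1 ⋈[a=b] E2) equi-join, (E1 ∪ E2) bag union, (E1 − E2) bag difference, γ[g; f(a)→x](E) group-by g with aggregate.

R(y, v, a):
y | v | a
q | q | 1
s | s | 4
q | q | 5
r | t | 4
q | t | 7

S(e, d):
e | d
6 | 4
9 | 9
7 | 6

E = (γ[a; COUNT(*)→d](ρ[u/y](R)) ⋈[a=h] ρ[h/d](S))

Stepwise |·|:
  R → 5
  ρ[u/y](R) → 5
  γ[a; COUNT(*)→d](ρ[u/y](R)) → 4
  S → 3
  ρ[h/d](S) → 3
  (γ[a; COUNT(*)→d](ρ[u/y](R)) ⋈[a=h] ρ[h/d](S)) → 1

|E| = 1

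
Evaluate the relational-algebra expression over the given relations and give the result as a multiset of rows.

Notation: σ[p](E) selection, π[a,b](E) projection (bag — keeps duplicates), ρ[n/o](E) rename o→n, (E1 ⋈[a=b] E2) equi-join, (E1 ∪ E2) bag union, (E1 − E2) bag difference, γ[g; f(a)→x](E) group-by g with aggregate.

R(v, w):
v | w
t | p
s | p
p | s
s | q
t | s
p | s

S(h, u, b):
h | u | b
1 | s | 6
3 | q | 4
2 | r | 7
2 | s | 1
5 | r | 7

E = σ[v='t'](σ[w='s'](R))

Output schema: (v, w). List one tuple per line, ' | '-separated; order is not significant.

Per-node cardinality:
  R → 6
  σ[w='s'](R) → 3
  σ[v='t'](σ[w='s'](R)) → 1

== RESULT ==
v | w
t | s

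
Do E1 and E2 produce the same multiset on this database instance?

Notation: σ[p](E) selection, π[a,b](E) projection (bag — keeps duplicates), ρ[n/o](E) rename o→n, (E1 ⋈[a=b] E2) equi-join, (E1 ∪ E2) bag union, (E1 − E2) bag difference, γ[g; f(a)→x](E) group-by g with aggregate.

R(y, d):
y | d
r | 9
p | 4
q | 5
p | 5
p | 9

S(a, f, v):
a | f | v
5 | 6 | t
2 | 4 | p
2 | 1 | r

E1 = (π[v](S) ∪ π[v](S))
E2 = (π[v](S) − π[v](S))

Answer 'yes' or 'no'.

E1 subexpression sizes:
  S → 3
  π[v](S) → 3
  S → 3
  π[v](S) → 3
  (π[v](S) ∪ π[v](S)) → 6
E2 subexpression sizes:
  S → 3
  π[v](S) → 3
  S → 3
  π[v](S) → 3
  (π[v](S) − π[v](S)) → 0

E1 result:
v
p
p
r
r
t
t
E2 result:
v
(0 rows)
Witness: ('p',) appears 2× in E1 but 0× in E2.

no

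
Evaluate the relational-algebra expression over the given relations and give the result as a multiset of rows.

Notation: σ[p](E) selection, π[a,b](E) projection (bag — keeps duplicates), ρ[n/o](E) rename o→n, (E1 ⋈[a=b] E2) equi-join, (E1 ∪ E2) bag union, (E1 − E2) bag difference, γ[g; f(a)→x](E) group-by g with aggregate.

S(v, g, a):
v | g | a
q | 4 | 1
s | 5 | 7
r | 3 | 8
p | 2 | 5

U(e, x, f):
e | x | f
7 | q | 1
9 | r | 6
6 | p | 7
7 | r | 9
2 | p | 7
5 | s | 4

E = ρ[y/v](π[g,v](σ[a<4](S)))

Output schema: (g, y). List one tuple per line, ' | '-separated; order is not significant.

Stepwise |·|:
  S → 4
  σ[a<4](S) → 1
  π[g,v](σ[a<4](S)) → 1
  ρ[y/v](π[g,v](σ[a<4](S))) → 1

== RESULT ==
g | y
4 | q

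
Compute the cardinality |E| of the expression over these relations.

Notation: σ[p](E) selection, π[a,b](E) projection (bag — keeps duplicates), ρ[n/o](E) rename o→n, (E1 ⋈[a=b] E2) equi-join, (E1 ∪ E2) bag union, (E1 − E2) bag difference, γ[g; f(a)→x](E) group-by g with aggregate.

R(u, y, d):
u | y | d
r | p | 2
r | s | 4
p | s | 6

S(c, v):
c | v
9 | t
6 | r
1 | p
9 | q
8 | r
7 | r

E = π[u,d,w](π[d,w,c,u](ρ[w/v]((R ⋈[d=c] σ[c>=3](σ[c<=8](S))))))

Per-node cardinality:
  R → 3
  S → 6
  σ[c<=8](S) → 4
  σ[c>=3](σ[c<=8](S)) → 3
  (R ⋈[d=c] σ[c>=3](σ[c<=8](S))) → 1
  ρ[w/v]((R ⋈[d=c] σ[c>=3](σ[c<=8](S)))) → 1
  π[d,w,c,u](ρ[w/v]((R ⋈[d=c] σ[c>=3](σ[c<=8](S))))) → 1
  π[u,d,w](π[d,w,c,u](ρ[w/v]((R ⋈[d=c] σ[c>=3](σ[c<=8](S)))))) → 1

|E| = 1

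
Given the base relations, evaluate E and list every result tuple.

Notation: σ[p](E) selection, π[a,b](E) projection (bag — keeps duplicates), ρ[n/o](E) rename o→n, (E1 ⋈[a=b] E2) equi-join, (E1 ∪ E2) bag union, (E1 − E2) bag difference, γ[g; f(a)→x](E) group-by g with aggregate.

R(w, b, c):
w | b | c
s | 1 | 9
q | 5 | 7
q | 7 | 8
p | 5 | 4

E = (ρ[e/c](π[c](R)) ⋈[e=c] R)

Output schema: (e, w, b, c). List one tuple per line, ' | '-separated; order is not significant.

Stepwise |·|:
  R → 4
  π[c](R) → 4
  ρ[e/c](π[c](R)) → 4
  R → 4
  (ρ[e/c](π[c](R)) ⋈[e=c] R) → 4

== RESULT ==
e | w | b | c
4 | p | 5 | 4
7 | q | 5 | 7
8 | q | 7 | 8
9 | s | 1 | 9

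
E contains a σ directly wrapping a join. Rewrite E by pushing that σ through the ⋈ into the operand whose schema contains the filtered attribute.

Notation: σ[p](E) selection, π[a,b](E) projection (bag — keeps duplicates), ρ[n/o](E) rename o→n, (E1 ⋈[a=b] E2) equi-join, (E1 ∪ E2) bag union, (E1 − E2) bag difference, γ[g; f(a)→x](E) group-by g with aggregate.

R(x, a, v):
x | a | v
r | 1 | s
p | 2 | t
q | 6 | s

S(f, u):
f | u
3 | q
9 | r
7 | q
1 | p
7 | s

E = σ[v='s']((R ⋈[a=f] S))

σ filters on v, owned by the left side.
E' = (σ[v='s'](R) ⋈[a=f] S)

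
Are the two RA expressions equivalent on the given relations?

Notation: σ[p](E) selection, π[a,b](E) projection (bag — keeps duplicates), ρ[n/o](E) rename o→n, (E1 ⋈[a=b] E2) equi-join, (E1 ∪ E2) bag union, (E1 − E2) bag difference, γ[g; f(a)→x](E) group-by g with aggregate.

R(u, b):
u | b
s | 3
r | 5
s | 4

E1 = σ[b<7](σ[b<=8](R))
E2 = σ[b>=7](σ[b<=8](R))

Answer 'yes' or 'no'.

E1 row counts bottom-up:
  R → 3
  σ[b<=8](R) → 3
  σ[b<7](σ[b<=8](R)) → 3
E2 row counts bottom-up:
  R → 3
  σ[b<=8](R) → 3
  σ[b>=7](σ[b<=8](R)) → 0

E1 result:
u | b
r | 5
s | 3
s | 4
E2 result:
u | b
(0 rows)
Witness: ('s', 4) appears 1× in E1 but 0× in E2.

no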